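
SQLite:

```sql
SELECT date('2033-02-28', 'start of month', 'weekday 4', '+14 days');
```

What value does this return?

2033-02-17

`start of month` rewinds 2033-02-28 to 2033-02-01.
`weekday 4` advances to the next Thursday; 2033-02-01 is a Tuesday, so it moves forward to 2033-02-03.
Advancing 14 more days within February lands on 2033-02-17.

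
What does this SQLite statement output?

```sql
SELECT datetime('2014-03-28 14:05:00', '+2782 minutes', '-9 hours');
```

2782 minutes = 46h 22m; +2782 minutes from 2014-03-28 14:05:00 is 2014-03-30 12:27:00 (crosses midnight).
-9 hours from 2014-03-30 12:27:00 is 2014-03-30 03:27:00.

2014-03-30 03:27:00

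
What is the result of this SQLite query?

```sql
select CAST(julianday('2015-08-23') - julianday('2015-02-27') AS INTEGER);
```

1 day remains in February 2015 after the 27th (28 − 27).
March 2015: 31 days.
April 2015: 30 days.
May 2015: 31 days.
June 2015: 30 days.
July 2015: 31 days.
Then 23 days into August 2015.
Total: 1 + 31 + 30 + 31 + 30 + 31 + 23 = 177.

177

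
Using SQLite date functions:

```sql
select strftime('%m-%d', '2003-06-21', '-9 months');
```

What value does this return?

09-21

First apply '-9 months': 2003-06-21 → 2002-09-21.
`%m-%d` extracts the month-day: 09-21.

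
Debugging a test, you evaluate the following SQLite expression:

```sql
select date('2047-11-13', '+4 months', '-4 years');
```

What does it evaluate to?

2044-03-13

Adding +4 months to 2047-11-13 gives 2048-03-13.
Adding -4 years to 2048-03-13 gives 2044-03-13.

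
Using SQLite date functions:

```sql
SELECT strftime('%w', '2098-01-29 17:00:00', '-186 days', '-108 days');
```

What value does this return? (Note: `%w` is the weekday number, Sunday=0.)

3

First apply '-186 days', '-108 days': 2098-01-29 17:00:00 → 2097-04-10 17:00:00.
2097-04-10 is a Wednesday; with Sunday=0 that is 3.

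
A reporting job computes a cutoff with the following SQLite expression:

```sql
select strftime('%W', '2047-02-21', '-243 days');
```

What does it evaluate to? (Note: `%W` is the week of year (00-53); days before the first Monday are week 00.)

First apply '-243 days': 2047-02-21 → 2046-06-23.
2046-06-23 is a Saturday. SQLite's %W counts Mondays since the year started; the result is 25.

25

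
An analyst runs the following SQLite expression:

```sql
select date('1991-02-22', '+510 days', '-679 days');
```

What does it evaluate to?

1990-09-06

Applying '+510 days' to 1991-02-22: counting 510 days forward gives 1992-07-16.
Applying '-679 days' to 1992-07-16: counting 679 days back gives 1990-09-06.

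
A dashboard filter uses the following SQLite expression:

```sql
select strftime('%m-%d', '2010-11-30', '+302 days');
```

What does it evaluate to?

09-28

First apply '+302 days': 2010-11-30 → 2011-09-28.
`%m-%d` extracts the month-day: 09-28.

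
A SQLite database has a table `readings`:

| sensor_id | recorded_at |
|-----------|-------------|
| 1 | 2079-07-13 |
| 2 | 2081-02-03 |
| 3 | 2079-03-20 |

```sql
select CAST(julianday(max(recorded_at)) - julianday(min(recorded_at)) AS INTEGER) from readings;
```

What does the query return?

686

MIN = 2079-03-20, MAX = 2081-02-03.
11 days remain in March 2079 after the 20th (31 − 20).
Full months from April 2079 through January 2081 contribute their day counts.
Then 3 days into February 2081.
Total: 11 + 30 + 31 + 30 + 31 + 31 + 30 + 31 + 30 + 31 + 31 + 29 + 31 + 30 + 31 + 30 + 31 + 31 + 30 + 31 + 30 + 31 + 31 + 3 = 686.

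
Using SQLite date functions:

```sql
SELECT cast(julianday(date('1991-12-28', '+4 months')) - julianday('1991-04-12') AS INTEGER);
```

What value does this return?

382

Adding +4 months to 1991-12-28 gives 1992-04-28.
18 days remain in April 1991 after the 12th (30 − 12).
Full months from May 1991 through March 1992 contribute their day counts.
Then 28 days into April 1992.
Total: 18 + 31 + 30 + 31 + 31 + 30 + 31 + 30 + 31 + 31 + 29 + 31 + 28 = 382.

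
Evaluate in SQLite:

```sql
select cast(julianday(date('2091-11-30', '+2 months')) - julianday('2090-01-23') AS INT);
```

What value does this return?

737

Adding +2 months to 2091-11-30 gives 2092-01-30.
8 days remain in January 2090 after the 23rd (31 − 23).
Full months from February 2090 through December 2091 contribute their day counts.
Then 30 days into January 2092.
Total: 8 + 28 + 31 + 30 + 31 + 30 + 31 + 31 + 30 + 31 + 30 + 31 + 31 + 28 + 31 + 30 + 31 + 30 + 31 + 31 + 30 + 31 + 30 + 31 + 30 = 737.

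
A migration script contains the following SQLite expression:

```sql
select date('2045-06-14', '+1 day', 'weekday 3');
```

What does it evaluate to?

2045-06-21

Advancing 1 more day within June lands on 2045-06-15.
`weekday 3` advances to the next Wednesday; 2045-06-15 is a Thursday, so it moves forward to 2045-06-21.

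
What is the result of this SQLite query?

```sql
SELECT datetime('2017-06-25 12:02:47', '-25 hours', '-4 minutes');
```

2017-06-24 10:58:47

-25 hours from 2017-06-25 12:02:47 is 2017-06-24 11:02:47 (crosses midnight).
-4 minutes from 2017-06-24 11:02:47 is 2017-06-24 10:58:47.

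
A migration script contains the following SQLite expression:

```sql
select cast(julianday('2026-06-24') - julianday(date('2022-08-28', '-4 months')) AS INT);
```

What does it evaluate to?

1518

Adding -4 months to 2022-08-28 gives 2022-04-28.
2 days remain in April 2022 after the 28th (30 − 28).
Full months from May 2022 through May 2026 contribute their day counts.
Then 24 days into June 2026.
Total: 2 + 31 + 30 + 31 + 31 + 30 + 31 + 30 + 31 + 31 + 28 + 31 + 30 + 31 + 30 + 31 + 31 + 30 + 31 + 30 + 31 + 31 + 29 + 31 + 30 + 31 + 30 + 31 + 31 + 30 + 31 + 30 + 31 + 31 + 28 + 31 + 30 + 31 + 30 + 31 + 31 + 30 + 31 + 30 + 31 + 31 + 28 + 31 + 30 + 31 + 24 = 1518.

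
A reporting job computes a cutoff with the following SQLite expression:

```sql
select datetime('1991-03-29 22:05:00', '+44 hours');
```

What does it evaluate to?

+44 hours from 1991-03-29 22:05:00 is 1991-03-31 18:05:00 (crosses midnight).

1991-03-31 18:05:00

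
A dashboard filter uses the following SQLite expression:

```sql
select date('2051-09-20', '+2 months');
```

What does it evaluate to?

Adding +2 months to 2051-09-20 gives 2051-11-20.

2051-11-20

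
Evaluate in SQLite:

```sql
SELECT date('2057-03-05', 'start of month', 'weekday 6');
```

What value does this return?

2057-03-03

`start of month` rewinds 2057-03-05 to 2057-03-01.
`weekday 6` advances to the next Saturday; 2057-03-01 is a Thursday, so it moves forward to 2057-03-03.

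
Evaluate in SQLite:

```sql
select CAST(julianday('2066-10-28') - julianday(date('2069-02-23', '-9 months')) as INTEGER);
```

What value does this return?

-573

Adding -9 months to 2069-02-23 gives 2068-05-23.
3 days remain in October 2066 after the 28th (31 − 28).
Full months from November 2066 through April 2068 contribute their day counts.
Then 23 days into May 2068.
Total: 3 + 30 + 31 + 31 + 28 + 31 + 30 + 31 + 30 + 31 + 31 + 30 + 31 + 30 + 31 + 31 + 29 + 31 + 30 + 23 = 573.
The subtraction is earlier − later, so the result is −573 → -573.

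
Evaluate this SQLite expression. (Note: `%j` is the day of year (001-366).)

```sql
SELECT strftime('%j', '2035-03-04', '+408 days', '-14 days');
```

092

First apply '+408 days', '-14 days': 2035-03-04 → 2036-04-01.
Day-of-year for 2036-04-01: days since 2036-01-01 inclusive = 92, zero-padded to 092.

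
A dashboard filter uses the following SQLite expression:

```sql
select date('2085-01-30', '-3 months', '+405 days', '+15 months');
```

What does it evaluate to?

Adding -3 months to 2085-01-30 gives 2084-10-30.
Applying '+405 days' to 2084-10-30: counting 405 days forward gives 2085-12-09.
Adding +15 months to 2085-12-09 gives 2087-03-09.

2087-03-09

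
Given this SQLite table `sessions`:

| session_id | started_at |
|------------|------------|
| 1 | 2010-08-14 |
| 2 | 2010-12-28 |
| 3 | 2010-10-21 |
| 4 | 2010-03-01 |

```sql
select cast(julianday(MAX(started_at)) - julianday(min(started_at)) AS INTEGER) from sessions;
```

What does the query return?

302

MIN = 2010-03-01, MAX = 2010-12-28.
30 days remain in March 2010 after the 1st (31 − 1).
Full months from April 2010 through November 2010 contribute their day counts.
Then 28 days into December 2010.
Total: 30 + 30 + 31 + 30 + 31 + 31 + 30 + 31 + 30 + 28 = 302.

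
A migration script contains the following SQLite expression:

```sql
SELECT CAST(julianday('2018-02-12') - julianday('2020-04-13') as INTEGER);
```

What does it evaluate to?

16 days remain in February 2018 after the 12th (28 − 12).
Full months from March 2018 through March 2020 contribute their day counts.
Then 13 days into April 2020.
Total: 16 + 31 + 30 + 31 + 30 + 31 + 31 + 30 + 31 + 30 + 31 + 31 + 28 + 31 + 30 + 31 + 30 + 31 + 31 + 30 + 31 + 30 + 31 + 31 + 29 + 31 + 13 = 791.
The subtraction is earlier − later, so the result is −791 → -791.

-791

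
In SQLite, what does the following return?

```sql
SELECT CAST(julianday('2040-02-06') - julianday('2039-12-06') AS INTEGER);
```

25 days remain in December 2039 after the 6th (31 − 6).
January 2040: 31 days.
Then 6 days into February 2040.
Total: 25 + 31 + 6 = 62.

62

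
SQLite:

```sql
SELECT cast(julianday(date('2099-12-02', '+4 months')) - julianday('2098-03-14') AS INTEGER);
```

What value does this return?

749

Adding +4 months to 2099-12-02 gives 2100-04-02.
17 days remain in March 2098 after the 14th (31 − 14).
Full months from April 2098 through March 2100 contribute their day counts.
Then 2 days into April 2100.
Total: 17 + 30 + 31 + 30 + 31 + 31 + 30 + 31 + 30 + 31 + 31 + 28 + 31 + 30 + 31 + 30 + 31 + 31 + 30 + 31 + 30 + 31 + 31 + 28 + 31 + 2 = 749.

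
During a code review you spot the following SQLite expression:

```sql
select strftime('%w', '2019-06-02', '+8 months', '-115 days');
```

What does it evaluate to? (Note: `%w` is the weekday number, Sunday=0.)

4

First apply '+8 months', '-115 days': 2019-06-02 → 2019-10-10.
2019-10-10 is a Thursday; with Sunday=0 that is 4.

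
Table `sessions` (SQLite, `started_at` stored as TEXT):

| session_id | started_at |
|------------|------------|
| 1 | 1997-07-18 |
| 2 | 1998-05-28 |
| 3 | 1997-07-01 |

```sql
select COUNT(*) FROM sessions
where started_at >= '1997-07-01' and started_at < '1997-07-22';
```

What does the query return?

Rows in [1997-07-01, 1997-07-22): 1997-07-18, 1997-07-01 → 2 rows.

2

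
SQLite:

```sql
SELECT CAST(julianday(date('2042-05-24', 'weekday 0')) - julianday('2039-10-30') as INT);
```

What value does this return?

938

`weekday 0` advances to the next Sunday; 2042-05-24 is a Saturday, so it moves forward to 2042-05-25.
1 day remains in October 2039 after the 30th (31 − 30).
Full months from November 2039 through April 2042 contribute their day counts.
Then 25 days into May 2042.
Total: 1 + 30 + 31 + 31 + 29 + 31 + 30 + 31 + 30 + 31 + 31 + 30 + 31 + 30 + 31 + 31 + 28 + 31 + 30 + 31 + 30 + 31 + 31 + 30 + 31 + 30 + 31 + 31 + 28 + 31 + 30 + 25 = 938.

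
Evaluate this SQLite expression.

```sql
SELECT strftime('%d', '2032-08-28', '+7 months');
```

First apply '+7 months': 2032-08-28 → 2033-03-28.
`%d` extracts the 2-digit day of month: 28.

28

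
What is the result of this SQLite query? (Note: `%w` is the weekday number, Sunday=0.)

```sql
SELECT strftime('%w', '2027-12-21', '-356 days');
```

3

First apply '-356 days': 2027-12-21 → 2026-12-30.
2026-12-30 is a Wednesday; with Sunday=0 that is 3.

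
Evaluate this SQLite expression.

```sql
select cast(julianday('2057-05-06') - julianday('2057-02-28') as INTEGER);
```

0 days remain in February 2057 after the 28th (28 − 28).
March 2057: 31 days.
April 2057: 30 days.
Then 6 days into May 2057.
Total: 0 + 31 + 30 + 6 = 67.

67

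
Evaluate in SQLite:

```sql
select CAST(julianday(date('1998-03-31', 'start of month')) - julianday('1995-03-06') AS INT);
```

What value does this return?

1091

`start of month` rewinds 1998-03-31 to 1998-03-01.
25 days remain in March 1995 after the 6th (31 − 6).
Full months from April 1995 through February 1998 contribute their day counts.
Then 1 day into March 1998.
Total: 25 + 30 + 31 + 30 + 31 + 31 + 30 + 31 + 30 + 31 + 31 + 29 + 31 + 30 + 31 + 30 + 31 + 31 + 30 + 31 + 30 + 31 + 31 + 28 + 31 + 30 + 31 + 30 + 31 + 31 + 30 + 31 + 30 + 31 + 31 + 28 + 1 = 1091.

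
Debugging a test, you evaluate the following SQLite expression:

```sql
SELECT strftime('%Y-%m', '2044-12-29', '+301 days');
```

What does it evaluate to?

2045-10

First apply '+301 days': 2044-12-29 → 2045-10-26.
`%Y-%m` extracts the year-month: 2045-10.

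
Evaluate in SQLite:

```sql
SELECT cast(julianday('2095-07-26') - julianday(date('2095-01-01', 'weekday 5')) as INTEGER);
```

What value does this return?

200

`weekday 5` advances to the next Friday; 2095-01-01 is a Saturday, so it moves forward to 2095-01-07.
24 days remain in January 2095 after the 7th (31 − 7).
February 2095: 28 days.
March 2095: 31 days.
April 2095: 30 days.
May 2095: 31 days.
June 2095: 30 days.
Then 26 days into July 2095.
Total: 24 + 28 + 31 + 30 + 31 + 30 + 26 = 200.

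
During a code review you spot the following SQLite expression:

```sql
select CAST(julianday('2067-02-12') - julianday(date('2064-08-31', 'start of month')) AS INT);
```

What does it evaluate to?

`start of month` rewinds 2064-08-31 to 2064-08-01.
30 days remain in August 2064 after the 1st (31 − 1).
Full months from September 2064 through January 2067 contribute their day counts.
Then 12 days into February 2067.
Total: 30 + 30 + 31 + 30 + 31 + 31 + 28 + 31 + 30 + 31 + 30 + 31 + 31 + 30 + 31 + 30 + 31 + 31 + 28 + 31 + 30 + 31 + 30 + 31 + 31 + 30 + 31 + 30 + 31 + 31 + 12 = 925.

925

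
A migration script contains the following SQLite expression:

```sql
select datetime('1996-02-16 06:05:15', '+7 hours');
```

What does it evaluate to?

1996-02-16 13:05:15

+7 hours from 1996-02-16 06:05:15 is 1996-02-16 13:05:15.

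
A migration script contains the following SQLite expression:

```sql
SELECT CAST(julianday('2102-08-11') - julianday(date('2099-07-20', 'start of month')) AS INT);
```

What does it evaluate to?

`start of month` rewinds 2099-07-20 to 2099-07-01.
30 days remain in July 2099 after the 1st (31 − 1).
Full months from August 2099 through July 2102 contribute their day counts.
Then 11 days into August 2102.
Total: 30 + 31 + 30 + 31 + 30 + 31 + 31 + 28 + 31 + 30 + 31 + 30 + 31 + 31 + 30 + 31 + 30 + 31 + 31 + 28 + 31 + 30 + 31 + 30 + 31 + 31 + 30 + 31 + 30 + 31 + 31 + 28 + 31 + 30 + 31 + 30 + 31 + 11 = 1136.

1136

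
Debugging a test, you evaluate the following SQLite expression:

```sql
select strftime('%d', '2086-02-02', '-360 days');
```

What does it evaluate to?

First apply '-360 days': 2086-02-02 → 2085-02-07.
`%d` extracts the 2-digit day of month: 07.

07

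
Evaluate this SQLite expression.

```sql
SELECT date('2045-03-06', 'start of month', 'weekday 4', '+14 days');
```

2045-03-16

`start of month` rewinds 2045-03-06 to 2045-03-01.
`weekday 4` advances to the next Thursday; 2045-03-01 is a Wednesday, so it moves forward to 2045-03-02.
Advancing 14 more days within March lands on 2045-03-16.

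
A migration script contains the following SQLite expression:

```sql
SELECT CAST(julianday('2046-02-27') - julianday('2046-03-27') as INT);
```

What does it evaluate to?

1 day remains in February 2046 after the 27th (28 − 27).
Then 27 days into March 2046.
Total: 1 + 27 = 28.
The subtraction is earlier − later, so the result is −28 → -28.

-28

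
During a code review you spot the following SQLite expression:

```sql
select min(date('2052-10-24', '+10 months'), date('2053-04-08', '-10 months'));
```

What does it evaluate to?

date('2052-10-24', '+10 months') → 2053-08-24.
date('2053-04-08', '-10 months') → 2052-06-08.
Earlier of the two is 2052-06-08.

2052-06-08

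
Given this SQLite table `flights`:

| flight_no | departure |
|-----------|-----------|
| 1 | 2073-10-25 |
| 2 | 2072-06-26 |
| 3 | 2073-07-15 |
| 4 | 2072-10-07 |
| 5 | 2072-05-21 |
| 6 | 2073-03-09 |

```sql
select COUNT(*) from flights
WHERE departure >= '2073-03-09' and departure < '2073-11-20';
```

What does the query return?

3

Rows in [2073-03-09, 2073-11-20): 2073-10-25, 2073-07-15, 2073-03-09 → 3 rows.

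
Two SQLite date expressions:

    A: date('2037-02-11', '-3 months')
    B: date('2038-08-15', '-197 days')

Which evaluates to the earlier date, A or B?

A = 2036-11-11.
B = 2038-01-30.
A is earlier.

A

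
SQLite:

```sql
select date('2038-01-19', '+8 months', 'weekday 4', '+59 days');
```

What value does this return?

2038-11-21

Adding +8 months to 2038-01-19 gives 2038-09-19.
`weekday 4` advances to the next Thursday; 2038-09-19 is a Sunday, so it moves forward to 2038-09-23.
Applying '+59 days' to 2038-09-23: counting 59 days forward gives 2038-11-21.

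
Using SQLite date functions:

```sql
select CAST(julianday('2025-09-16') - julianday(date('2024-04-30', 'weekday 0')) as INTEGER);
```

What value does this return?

`weekday 0` advances to the next Sunday; 2024-04-30 is a Tuesday, so it moves forward to 2024-05-05.
26 days remain in May 2024 after the 5th (31 − 5).
Full months from June 2024 through August 2025 contribute their day counts.
Then 16 days into September 2025.
Total: 26 + 30 + 31 + 31 + 30 + 31 + 30 + 31 + 31 + 28 + 31 + 30 + 31 + 30 + 31 + 31 + 16 = 499.

499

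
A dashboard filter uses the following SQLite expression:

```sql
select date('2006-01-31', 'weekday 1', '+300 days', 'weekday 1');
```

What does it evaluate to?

2006-12-04

`weekday 1` advances to the next Monday; 2006-01-31 is a Tuesday, so it moves forward to 2006-02-06.
Applying '+300 days' to 2006-02-06: counting 300 days forward gives 2006-12-03.
`weekday 1` advances to the next Monday; 2006-12-03 is a Sunday, so it moves forward to 2006-12-04.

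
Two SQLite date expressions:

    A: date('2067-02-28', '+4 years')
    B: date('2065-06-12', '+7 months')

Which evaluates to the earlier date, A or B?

B

A = 2071-02-28.
B = 2066-01-12.
B is earlier.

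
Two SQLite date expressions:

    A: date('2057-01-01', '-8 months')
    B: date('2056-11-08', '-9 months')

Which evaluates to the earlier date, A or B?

B

A = 2056-05-01.
B = 2056-02-08.
B is earlier.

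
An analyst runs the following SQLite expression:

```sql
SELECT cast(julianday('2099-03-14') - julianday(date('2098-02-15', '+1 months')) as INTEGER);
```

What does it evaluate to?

Adding +1 month to 2098-02-15 gives 2098-03-15.
16 days remain in March 2098 after the 15th (31 − 15).
Full months from April 2098 through February 2099 contribute their day counts.
Then 14 days into March 2099.
Total: 16 + 30 + 31 + 30 + 31 + 31 + 30 + 31 + 30 + 31 + 31 + 28 + 14 = 364.

364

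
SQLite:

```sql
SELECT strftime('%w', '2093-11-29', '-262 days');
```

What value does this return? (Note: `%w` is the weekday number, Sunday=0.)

First apply '-262 days': 2093-11-29 → 2093-03-12.
2093-03-12 is a Thursday; with Sunday=0 that is 4.

4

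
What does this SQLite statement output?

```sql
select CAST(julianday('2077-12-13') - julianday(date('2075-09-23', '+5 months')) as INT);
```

659

Adding +5 months to 2075-09-23 gives 2076-02-23.
6 days remain in February 2076 after the 23rd (29 − 23).
Full months from March 2076 through November 2077 contribute their day counts.
Then 13 days into December 2077.
Total: 6 + 31 + 30 + 31 + 30 + 31 + 31 + 30 + 31 + 30 + 31 + 31 + 28 + 31 + 30 + 31 + 30 + 31 + 31 + 30 + 31 + 30 + 13 = 659.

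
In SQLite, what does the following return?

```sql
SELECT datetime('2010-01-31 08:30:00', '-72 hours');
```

-72 hours from 2010-01-31 08:30:00 is 2010-01-28 08:30:00 (crosses midnight).

2010-01-28 08:30:00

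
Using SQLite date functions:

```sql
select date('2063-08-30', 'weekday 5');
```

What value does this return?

`weekday 5` advances to the next Friday; 2063-08-30 is a Thursday, so it moves forward to 2063-08-31.

2063-08-31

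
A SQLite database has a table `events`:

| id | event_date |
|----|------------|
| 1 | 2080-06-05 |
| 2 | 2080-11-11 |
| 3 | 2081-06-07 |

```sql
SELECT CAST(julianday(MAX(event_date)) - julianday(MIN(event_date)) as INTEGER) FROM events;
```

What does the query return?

MIN = 2080-06-05, MAX = 2081-06-07.
25 days remain in June 2080 after the 5th (30 − 5).
Full months from July 2080 through May 2081 contribute their day counts.
Then 7 days into June 2081.
Total: 25 + 31 + 31 + 30 + 31 + 30 + 31 + 31 + 28 + 31 + 30 + 31 + 7 = 367.

367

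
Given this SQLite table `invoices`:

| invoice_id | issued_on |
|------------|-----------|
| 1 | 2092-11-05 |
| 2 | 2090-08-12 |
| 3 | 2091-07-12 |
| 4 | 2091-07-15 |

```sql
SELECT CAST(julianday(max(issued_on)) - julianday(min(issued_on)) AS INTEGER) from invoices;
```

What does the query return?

816

MIN = 2090-08-12, MAX = 2092-11-05.
19 days remain in August 2090 after the 12th (31 − 12).
Full months from September 2090 through October 2092 contribute their day counts.
Then 5 days into November 2092.
Total: 19 + 30 + 31 + 30 + 31 + 31 + 28 + 31 + 30 + 31 + 30 + 31 + 31 + 30 + 31 + 30 + 31 + 31 + 29 + 31 + 30 + 31 + 30 + 31 + 31 + 30 + 31 + 5 = 816.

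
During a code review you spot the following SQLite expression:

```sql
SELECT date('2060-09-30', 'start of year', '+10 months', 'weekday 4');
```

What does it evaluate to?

2060-11-04

`start of year` rewinds 2060-09-30 to 2060-01-01.
Adding +10 months to 2060-01-01 gives 2060-11-01.
`weekday 4` advances to the next Thursday; 2060-11-01 is a Monday, so it moves forward to 2060-11-04.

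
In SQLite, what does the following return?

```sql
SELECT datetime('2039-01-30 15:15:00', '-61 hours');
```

-61 hours from 2039-01-30 15:15:00 is 2039-01-28 02:15:00 (crosses midnight).

2039-01-28 02:15:00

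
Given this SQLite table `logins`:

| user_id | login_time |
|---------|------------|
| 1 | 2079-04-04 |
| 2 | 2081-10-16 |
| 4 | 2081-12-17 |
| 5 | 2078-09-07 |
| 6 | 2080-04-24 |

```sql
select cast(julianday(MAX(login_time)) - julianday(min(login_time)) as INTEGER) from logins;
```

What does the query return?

1197

MIN = 2078-09-07, MAX = 2081-12-17.
23 days remain in September 2078 after the 7th (30 − 7).
Full months from October 2078 through November 2081 contribute their day counts.
Then 17 days into December 2081.
Total: 23 + 31 + 30 + 31 + 31 + 28 + 31 + 30 + 31 + 30 + 31 + 31 + 30 + 31 + 30 + 31 + 31 + 29 + 31 + 30 + 31 + 30 + 31 + 31 + 30 + 31 + 30 + 31 + 31 + 28 + 31 + 30 + 31 + 30 + 31 + 31 + 30 + 31 + 30 + 17 = 1197.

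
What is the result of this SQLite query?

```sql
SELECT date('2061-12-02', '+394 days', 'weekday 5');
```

2063-01-05

Applying '+394 days' to 2061-12-02: counting 394 days forward gives 2062-12-31.
`weekday 5` advances to the next Friday; 2062-12-31 is a Sunday, so it moves forward to 2063-01-05.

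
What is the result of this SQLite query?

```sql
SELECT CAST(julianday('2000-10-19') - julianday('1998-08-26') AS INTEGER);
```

785

5 days remain in August 1998 after the 26th (31 − 26).
Full months from September 1998 through September 2000 contribute their day counts.
Then 19 days into October 2000.
Total: 5 + 30 + 31 + 30 + 31 + 31 + 28 + 31 + 30 + 31 + 30 + 31 + 31 + 30 + 31 + 30 + 31 + 31 + 29 + 31 + 30 + 31 + 30 + 31 + 31 + 30 + 19 = 785.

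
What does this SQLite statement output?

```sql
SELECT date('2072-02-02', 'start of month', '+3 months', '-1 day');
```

2072-04-30

`start of month` rewinds 2072-02-02 to 2072-02-01.
Adding +3 months to 2072-02-01 gives 2072-05-01.
Going back 1 day from 2072-05-01 reaches 2072-04-30 (last day of April, 30 days).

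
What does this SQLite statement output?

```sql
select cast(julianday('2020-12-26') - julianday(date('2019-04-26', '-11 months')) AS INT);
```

945

Adding -11 months to 2019-04-26 gives 2018-05-26.
5 days remain in May 2018 after the 26th (31 − 26).
Full months from June 2018 through November 2020 contribute their day counts.
Then 26 days into December 2020.
Total: 5 + 30 + 31 + 31 + 30 + 31 + 30 + 31 + 31 + 28 + 31 + 30 + 31 + 30 + 31 + 31 + 30 + 31 + 30 + 31 + 31 + 29 + 31 + 30 + 31 + 30 + 31 + 31 + 30 + 31 + 30 + 26 = 945.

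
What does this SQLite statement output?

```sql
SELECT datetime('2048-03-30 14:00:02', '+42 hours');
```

2048-04-01 08:00:02

+42 hours from 2048-03-30 14:00:02 is 2048-04-01 08:00:02 (crosses midnight).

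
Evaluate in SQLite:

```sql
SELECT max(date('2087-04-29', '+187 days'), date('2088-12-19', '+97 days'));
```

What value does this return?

2089-03-26

date('2087-04-29', '+187 days') → 2087-11-02.
date('2088-12-19', '+97 days') → 2089-03-26.
Later of the two is 2089-03-26.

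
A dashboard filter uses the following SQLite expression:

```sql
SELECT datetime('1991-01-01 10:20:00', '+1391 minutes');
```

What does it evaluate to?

1991-01-02 09:31:00

1391 minutes = 23h 11m; +1391 minutes from 1991-01-01 10:20:00 is 1991-01-02 09:31:00 (crosses midnight).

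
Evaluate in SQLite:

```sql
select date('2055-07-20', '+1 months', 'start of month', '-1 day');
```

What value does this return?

Adding +1 month to 2055-07-20 gives 2055-08-20.
`start of month` rewinds 2055-08-20 to 2055-08-01.
Going back 1 day from 2055-08-01 reaches 2055-07-31 (last day of July, 31 days).

2055-07-31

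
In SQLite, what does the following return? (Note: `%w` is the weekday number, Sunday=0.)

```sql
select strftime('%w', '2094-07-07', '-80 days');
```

First apply '-80 days': 2094-07-07 → 2094-04-18.
2094-04-18 is a Sunday; with Sunday=0 that is 0.

0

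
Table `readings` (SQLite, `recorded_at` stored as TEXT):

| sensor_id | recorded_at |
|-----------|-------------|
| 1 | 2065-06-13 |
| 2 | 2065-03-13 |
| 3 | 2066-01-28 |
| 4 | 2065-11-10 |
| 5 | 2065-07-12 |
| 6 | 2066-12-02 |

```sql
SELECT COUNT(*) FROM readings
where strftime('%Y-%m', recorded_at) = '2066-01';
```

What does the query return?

1

Rows with year-month 2066-01: 2066-01-28 → 1.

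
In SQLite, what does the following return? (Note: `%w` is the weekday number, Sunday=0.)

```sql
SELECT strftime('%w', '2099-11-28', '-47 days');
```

1

First apply '-47 days': 2099-11-28 → 2099-10-12.
2099-10-12 is a Monday; with Sunday=0 that is 1.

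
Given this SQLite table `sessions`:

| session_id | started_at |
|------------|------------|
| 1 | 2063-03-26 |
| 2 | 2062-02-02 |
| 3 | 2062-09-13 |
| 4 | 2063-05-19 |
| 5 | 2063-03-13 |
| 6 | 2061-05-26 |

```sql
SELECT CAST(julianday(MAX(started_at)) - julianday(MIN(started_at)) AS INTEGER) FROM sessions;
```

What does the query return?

MIN = 2061-05-26, MAX = 2063-05-19.
5 days remain in May 2061 after the 26th (31 − 26).
Full months from June 2061 through April 2063 contribute their day counts.
Then 19 days into May 2063.
Total: 5 + 30 + 31 + 31 + 30 + 31 + 30 + 31 + 31 + 28 + 31 + 30 + 31 + 30 + 31 + 31 + 30 + 31 + 30 + 31 + 31 + 28 + 31 + 30 + 19 = 723.

723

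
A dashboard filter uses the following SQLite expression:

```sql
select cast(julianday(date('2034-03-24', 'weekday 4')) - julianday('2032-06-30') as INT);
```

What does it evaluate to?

638

`weekday 4` advances to the next Thursday; 2034-03-24 is a Friday, so it moves forward to 2034-03-30.
0 days remain in June 2032 after the 30th (30 − 30).
Full months from July 2032 through February 2034 contribute their day counts.
Then 30 days into March 2034.
Total: 0 + 31 + 31 + 30 + 31 + 30 + 31 + 31 + 28 + 31 + 30 + 31 + 30 + 31 + 31 + 30 + 31 + 30 + 31 + 31 + 28 + 30 = 638.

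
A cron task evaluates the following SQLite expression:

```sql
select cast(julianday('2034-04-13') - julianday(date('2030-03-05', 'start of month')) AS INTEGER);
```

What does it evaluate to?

`start of month` rewinds 2030-03-05 to 2030-03-01.
30 days remain in March 2030 after the 1st (31 − 1).
Full months from April 2030 through March 2034 contribute their day counts.
Then 13 days into April 2034.
Total: 30 + 30 + 31 + 30 + 31 + 31 + 30 + 31 + 30 + 31 + 31 + 28 + 31 + 30 + 31 + 30 + 31 + 31 + 30 + 31 + 30 + 31 + 31 + 29 + 31 + 30 + 31 + 30 + 31 + 31 + 30 + 31 + 30 + 31 + 31 + 28 + 31 + 30 + 31 + 30 + 31 + 31 + 30 + 31 + 30 + 31 + 31 + 28 + 31 + 13 = 1504.

1504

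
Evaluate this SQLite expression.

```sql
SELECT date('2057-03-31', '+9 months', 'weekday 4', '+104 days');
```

Adding +9 months to 2057-03-31 gives 2057-12-31.
`weekday 4` advances to the next Thursday; 2057-12-31 is a Monday, so it moves forward to 2058-01-03.
Applying '+104 days' to 2058-01-03: counting 104 days forward gives 2058-04-17.

2058-04-17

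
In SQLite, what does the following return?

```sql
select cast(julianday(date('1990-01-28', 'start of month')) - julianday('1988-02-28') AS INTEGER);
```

673

`start of month` rewinds 1990-01-28 to 1990-01-01.
1 day remains in February 1988 after the 28th (29 − 28).
Full months from March 1988 through December 1989 contribute their day counts.
Then 1 day into January 1990.
Total: 1 + 31 + 30 + 31 + 30 + 31 + 31 + 30 + 31 + 30 + 31 + 31 + 28 + 31 + 30 + 31 + 30 + 31 + 31 + 30 + 31 + 30 + 31 + 1 = 673.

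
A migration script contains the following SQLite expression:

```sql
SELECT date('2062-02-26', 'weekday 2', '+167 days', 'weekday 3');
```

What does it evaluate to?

`weekday 2` advances to the next Tuesday; 2062-02-26 is a Sunday, so it moves forward to 2062-02-28.
Applying '+167 days' to 2062-02-28: counting 167 days forward gives 2062-08-14.
`weekday 3` advances to the next Wednesday; 2062-08-14 is a Monday, so it moves forward to 2062-08-16.

2062-08-16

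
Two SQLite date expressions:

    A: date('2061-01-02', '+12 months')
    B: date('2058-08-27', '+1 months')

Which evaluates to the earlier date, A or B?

B

A = 2062-01-02.
B = 2058-09-27.
B is earlier.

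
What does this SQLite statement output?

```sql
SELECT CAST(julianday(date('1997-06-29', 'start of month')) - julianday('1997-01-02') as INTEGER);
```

150

`start of month` rewinds 1997-06-29 to 1997-06-01.
29 days remain in January 1997 after the 2nd (31 − 2).
February 1997: 28 days.
March 1997: 31 days.
April 1997: 30 days.
May 1997: 31 days.
Then 1 day into June 1997.
Total: 29 + 28 + 31 + 30 + 31 + 1 = 150.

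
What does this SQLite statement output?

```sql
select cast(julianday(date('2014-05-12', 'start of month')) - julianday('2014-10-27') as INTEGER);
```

`start of month` rewinds 2014-05-12 to 2014-05-01.
30 days remain in May 2014 after the 1st (31 − 1).
June 2014: 30 days.
July 2014: 31 days.
August 2014: 31 days.
September 2014: 30 days.
Then 27 days into October 2014.
Total: 30 + 30 + 31 + 31 + 30 + 27 = 179.
The subtraction is earlier − later, so the result is −179 → -179.

-179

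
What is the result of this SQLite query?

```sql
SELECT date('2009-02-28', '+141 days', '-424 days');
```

2008-05-21

Applying '+141 days' to 2009-02-28: counting 141 days forward gives 2009-07-19.
Applying '-424 days' to 2009-07-19: counting 424 days back gives 2008-05-21.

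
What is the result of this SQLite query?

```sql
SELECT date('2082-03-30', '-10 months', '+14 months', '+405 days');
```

2083-09-08

Adding -10 months to 2082-03-30 gives 2081-05-30.
Adding +14 months to 2081-05-30 gives 2082-07-30.
Applying '+405 days' to 2082-07-30: counting 405 days forward gives 2083-09-08.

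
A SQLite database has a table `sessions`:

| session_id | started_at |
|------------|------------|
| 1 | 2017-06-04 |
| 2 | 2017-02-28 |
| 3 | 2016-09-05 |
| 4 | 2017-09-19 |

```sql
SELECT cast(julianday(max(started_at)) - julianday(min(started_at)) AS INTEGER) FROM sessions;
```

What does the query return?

MIN = 2016-09-05, MAX = 2017-09-19.
25 days remain in September 2016 after the 5th (30 − 5).
Full months from October 2016 through August 2017 contribute their day counts.
Then 19 days into September 2017.
Total: 25 + 31 + 30 + 31 + 31 + 28 + 31 + 30 + 31 + 30 + 31 + 31 + 19 = 379.

379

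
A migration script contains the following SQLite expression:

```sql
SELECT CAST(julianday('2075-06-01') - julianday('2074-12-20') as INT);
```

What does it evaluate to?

11 days remain in December 2074 after the 20th (31 − 20).
January 2075: 31 days.
February 2075: 28 days.
March 2075: 31 days.
April 2075: 30 days.
May 2075: 31 days.
Then 1 day into June 2075.
Total: 11 + 31 + 28 + 31 + 30 + 31 + 1 = 163.

163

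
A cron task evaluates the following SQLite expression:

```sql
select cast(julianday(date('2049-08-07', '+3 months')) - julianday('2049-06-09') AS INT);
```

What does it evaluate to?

151

Adding +3 months to 2049-08-07 gives 2049-11-07.
21 days remain in June 2049 after the 9th (30 − 9).
July 2049: 31 days.
August 2049: 31 days.
September 2049: 30 days.
October 2049: 31 days.
Then 7 days into November 2049.
Total: 21 + 31 + 31 + 30 + 31 + 7 = 151.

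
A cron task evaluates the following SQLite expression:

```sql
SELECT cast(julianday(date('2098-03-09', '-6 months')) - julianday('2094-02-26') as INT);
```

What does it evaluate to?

Adding -6 months to 2098-03-09 gives 2097-09-09.
2 days remain in February 2094 after the 26th (28 − 26).
Full months from March 2094 through August 2097 contribute their day counts.
Then 9 days into September 2097.
Total: 2 + 31 + 30 + 31 + 30 + 31 + 31 + 30 + 31 + 30 + 31 + 31 + 28 + 31 + 30 + 31 + 30 + 31 + 31 + 30 + 31 + 30 + 31 + 31 + 29 + 31 + 30 + 31 + 30 + 31 + 31 + 30 + 31 + 30 + 31 + 31 + 28 + 31 + 30 + 31 + 30 + 31 + 31 + 9 = 1291.

1291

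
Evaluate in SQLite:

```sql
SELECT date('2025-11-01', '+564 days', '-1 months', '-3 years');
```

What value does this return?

Applying '+564 days' to 2025-11-01: counting 564 days forward gives 2027-05-19.
Adding -1 month to 2027-05-19 gives 2027-04-19.
Adding -3 years to 2027-04-19 gives 2024-04-19.

2024-04-19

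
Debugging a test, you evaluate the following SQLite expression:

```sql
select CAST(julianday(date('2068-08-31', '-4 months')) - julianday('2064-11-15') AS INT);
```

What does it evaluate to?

Adding -4 months to 2068-08-31 targets 2068-04-31. April 2068 has only 30 days, so SQLite normalizes the 1-day overflow forward to 2068-05-01.
15 days remain in November 2064 after the 15th (30 − 15).
Full months from December 2064 through April 2068 contribute their day counts.
Then 1 day into May 2068.
Total: 15 + 31 + 31 + 28 + 31 + 30 + 31 + 30 + 31 + 31 + 30 + 31 + 30 + 31 + 31 + 28 + 31 + 30 + 31 + 30 + 31 + 31 + 30 + 31 + 30 + 31 + 31 + 28 + 31 + 30 + 31 + 30 + 31 + 31 + 30 + 31 + 30 + 31 + 31 + 29 + 31 + 30 + 1 = 1263.

1263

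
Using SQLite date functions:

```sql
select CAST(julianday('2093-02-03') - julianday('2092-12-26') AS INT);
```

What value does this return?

5 days remain in December 2092 after the 26th (31 − 26).
January 2093: 31 days.
Then 3 days into February 2093.
Total: 5 + 31 + 3 = 39.

39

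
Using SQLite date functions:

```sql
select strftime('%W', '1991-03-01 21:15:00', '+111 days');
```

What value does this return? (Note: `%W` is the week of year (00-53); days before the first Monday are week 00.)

First apply '+111 days': 1991-03-01 21:15:00 → 1991-06-20 21:15:00.
1991-06-20 is a Thursday. SQLite's %W counts Mondays since the year started; the result is 24.

24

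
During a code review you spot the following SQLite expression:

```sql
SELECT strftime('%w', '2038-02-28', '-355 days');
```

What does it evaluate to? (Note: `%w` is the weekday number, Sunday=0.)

First apply '-355 days': 2038-02-28 → 2037-03-10.
2037-03-10 is a Tuesday; with Sunday=0 that is 2.

2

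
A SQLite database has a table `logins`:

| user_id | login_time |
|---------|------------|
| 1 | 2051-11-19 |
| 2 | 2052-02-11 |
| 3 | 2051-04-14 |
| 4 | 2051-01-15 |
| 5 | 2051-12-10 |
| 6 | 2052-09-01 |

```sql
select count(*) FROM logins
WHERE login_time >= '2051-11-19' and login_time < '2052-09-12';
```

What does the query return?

Rows in [2051-11-19, 2052-09-12): 2051-11-19, 2052-02-11, 2051-12-10, 2052-09-01 → 4 rows.

4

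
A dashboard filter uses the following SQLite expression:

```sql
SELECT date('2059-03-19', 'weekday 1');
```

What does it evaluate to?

`weekday 1` advances to the next Monday; 2059-03-19 is a Wednesday, so it moves forward to 2059-03-24.

2059-03-24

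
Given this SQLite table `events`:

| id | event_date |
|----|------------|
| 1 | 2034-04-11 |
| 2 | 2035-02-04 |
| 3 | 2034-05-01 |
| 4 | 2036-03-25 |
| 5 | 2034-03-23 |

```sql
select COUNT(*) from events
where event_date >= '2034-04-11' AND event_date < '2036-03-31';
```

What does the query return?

4

Rows in [2034-04-11, 2036-03-31): 2034-04-11, 2035-02-04, 2034-05-01, 2036-03-25 → 4 rows.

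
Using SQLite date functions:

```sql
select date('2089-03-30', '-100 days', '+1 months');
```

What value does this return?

2089-01-20

Applying '-100 days' to 2089-03-30: counting 100 days back gives 2088-12-20.
Adding +1 month to 2088-12-20 gives 2089-01-20.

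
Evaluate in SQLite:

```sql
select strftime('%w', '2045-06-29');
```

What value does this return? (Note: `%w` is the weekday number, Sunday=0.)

4

2045-06-29 is a Thursday; with Sunday=0 that is 4.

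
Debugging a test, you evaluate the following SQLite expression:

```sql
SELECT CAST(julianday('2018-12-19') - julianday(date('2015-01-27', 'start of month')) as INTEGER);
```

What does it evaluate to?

`start of month` rewinds 2015-01-27 to 2015-01-01.
30 days remain in January 2015 after the 1st (31 − 1).
Full months from February 2015 through November 2018 contribute their day counts.
Then 19 days into December 2018.
Total: 30 + 28 + 31 + 30 + 31 + 30 + 31 + 31 + 30 + 31 + 30 + 31 + 31 + 29 + 31 + 30 + 31 + 30 + 31 + 31 + 30 + 31 + 30 + 31 + 31 + 28 + 31 + 30 + 31 + 30 + 31 + 31 + 30 + 31 + 30 + 31 + 31 + 28 + 31 + 30 + 31 + 30 + 31 + 31 + 30 + 31 + 30 + 19 = 1448.

1448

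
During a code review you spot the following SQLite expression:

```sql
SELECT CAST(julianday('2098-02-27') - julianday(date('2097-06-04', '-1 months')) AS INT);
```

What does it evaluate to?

Adding -1 month to 2097-06-04 gives 2097-05-04.
27 days remain in May 2097 after the 4th (31 − 4).
Full months from June 2097 through January 2098 contribute their day counts.
Then 27 days into February 2098.
Total: 27 + 30 + 31 + 31 + 30 + 31 + 30 + 31 + 31 + 27 = 299.

299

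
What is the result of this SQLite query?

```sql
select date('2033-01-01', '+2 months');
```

Adding +2 months to 2033-01-01 gives 2033-03-01.

2033-03-01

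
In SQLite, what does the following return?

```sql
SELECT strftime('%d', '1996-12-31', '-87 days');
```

05

First apply '-87 days': 1996-12-31 → 1996-10-05.
`%d` extracts the 2-digit day of month: 05.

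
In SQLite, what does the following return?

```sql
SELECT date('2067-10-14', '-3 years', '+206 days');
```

Adding -3 years to 2067-10-14 gives 2064-10-14.
Applying '+206 days' to 2064-10-14: counting 206 days forward gives 2065-05-08.

2065-05-08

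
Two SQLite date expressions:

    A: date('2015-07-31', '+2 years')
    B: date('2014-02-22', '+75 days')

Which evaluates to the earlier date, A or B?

B

A = 2017-07-31.
B = 2014-05-08.
B is earlier.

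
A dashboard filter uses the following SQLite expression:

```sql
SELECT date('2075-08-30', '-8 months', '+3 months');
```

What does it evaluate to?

2075-03-30

Adding -8 months to 2075-08-30 gives 2074-12-30.
Adding +3 months to 2074-12-30 gives 2075-03-30.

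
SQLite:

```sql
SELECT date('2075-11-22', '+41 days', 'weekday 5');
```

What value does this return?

Applying '+41 days' to 2075-11-22: counting 41 days forward gives 2076-01-02.
`weekday 5` advances to the next Friday; 2076-01-02 is a Thursday, so it moves forward to 2076-01-03.

2076-01-03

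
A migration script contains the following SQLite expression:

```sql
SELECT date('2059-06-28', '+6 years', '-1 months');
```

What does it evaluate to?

Adding +6 years to 2059-06-28 gives 2065-06-28.
Adding -1 month to 2065-06-28 gives 2065-05-28.

2065-05-28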